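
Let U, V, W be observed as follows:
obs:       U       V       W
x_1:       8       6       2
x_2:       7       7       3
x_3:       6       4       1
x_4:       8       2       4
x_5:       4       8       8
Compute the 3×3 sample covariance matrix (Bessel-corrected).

Step 1 — column means:
  mean(U) = (8 + 7 + 6 + 8 + 4) / 5 = 33/5 = 6.6
  mean(V) = (6 + 7 + 4 + 2 + 8) / 5 = 27/5 = 5.4
  mean(W) = (2 + 3 + 1 + 4 + 8) / 5 = 18/5 = 3.6

Step 2 — sample covariance S[i,j] = (1/(n-1)) · Σ_k (x_{k,i} - mean_i) · (x_{k,j} - mean_j), with n-1 = 4.
  S[U,U] = ((1.4)·(1.4) + (0.4)·(0.4) + (-0.6)·(-0.6) + (1.4)·(1.4) + (-2.6)·(-2.6)) / 4 = 11.2/4 = 2.8
  S[U,V] = ((1.4)·(0.6) + (0.4)·(1.6) + (-0.6)·(-1.4) + (1.4)·(-3.4) + (-2.6)·(2.6)) / 4 = -9.2/4 = -2.3
  S[U,W] = ((1.4)·(-1.6) + (0.4)·(-0.6) + (-0.6)·(-2.6) + (1.4)·(0.4) + (-2.6)·(4.4)) / 4 = -11.8/4 = -2.95
  S[V,V] = ((0.6)·(0.6) + (1.6)·(1.6) + (-1.4)·(-1.4) + (-3.4)·(-3.4) + (2.6)·(2.6)) / 4 = 23.2/4 = 5.8
  S[V,W] = ((0.6)·(-1.6) + (1.6)·(-0.6) + (-1.4)·(-2.6) + (-3.4)·(0.4) + (2.6)·(4.4)) / 4 = 11.8/4 = 2.95
  S[W,W] = ((-1.6)·(-1.6) + (-0.6)·(-0.6) + (-2.6)·(-2.6) + (0.4)·(0.4) + (4.4)·(4.4)) / 4 = 29.2/4 = 7.3

S is symmetric (S[j,i] = S[i,j]). Assembling:

S = [[2.8, -2.3, -2.95],
 [-2.3, 5.8, 2.95],
 [-2.95, 2.95, 7.3]]


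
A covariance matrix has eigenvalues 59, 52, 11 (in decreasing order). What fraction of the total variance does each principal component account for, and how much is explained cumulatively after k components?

Step 1 — total variance = trace(Sigma) = Σ λ_i = 59 + 52 + 11 = 122.

Step 2 — fraction explained by component i = λ_i / Σ λ:
  PC1: 59/122 = 0.4836
  PC2: 52/122 = 0.4262
  PC3: 11/122 = 0.0902

Step 3 — cumulative fraction after k components = (λ_1 + ... + λ_k) / Σ λ:
  k = 1: 59/122 = 0.4836
  k = 2: (59 + 52)/122 = 111/122 = 0.9098
  k = 3: (59 + 52 + 11)/122 = 122/122 = 1

Summary (fraction, with percent):

explained: PC1 0.4836 (48.36%), PC2 0.4262 (42.62%), PC3 0.0902 (9.02%);  cumulative: 0.4836, 0.9098, 1


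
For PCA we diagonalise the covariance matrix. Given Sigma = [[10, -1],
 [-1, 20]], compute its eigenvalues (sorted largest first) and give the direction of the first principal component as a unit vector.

Step 1 — characteristic polynomial of 2×2 Sigma:
  det(Sigma - λI) = λ² - trace · λ + det = 0.
  trace = 10 + 20 = 30, det = 10·20 - (-1)² = 199.
Step 2 — discriminant:
  Δ = trace² - 4·det = 900 - 796 = 104.
Step 3 — eigenvalues:
  λ = (trace ± √Δ)/2 = (30 ± 10.198)/2,
  λ_1 = 20.099,  λ_2 = 9.901.

Step 4 — unit eigenvector for λ_1: solve (Sigma - λ_1 I)v = 0. First row:
  (10 - 20.099)·v_x + (-1)·v_y = 0, i.e. (-10.099)·v_x + (-1)·v_y = 0,
  so v ∝ (b, λ_1 - a) = (-1, 10.099); multiply by -1 so the first entry is positive: u = (1, -10.099).
  ||u|| = √((1)² + (-10.099)²) = √(102.9902) ≈ 10.1484,
  v_1 = u/||u|| ≈ (0.0985, -0.9951) (||v_1|| = 1).

λ_1 = 20.099,  λ_2 = 9.901;  v_1 ≈ (0.0985, -0.9951)


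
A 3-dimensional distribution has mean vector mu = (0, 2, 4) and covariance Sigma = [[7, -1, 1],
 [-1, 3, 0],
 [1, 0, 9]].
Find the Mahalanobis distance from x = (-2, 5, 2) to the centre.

Step 1 — centre the observation: (x - mu) = (-2, 3, -2).

Step 2 — invert Sigma (cofactor / det for 3×3, or solve directly):
  Sigma^{-1} = [[0.1525, 0.0508, -0.0169],
 [0.0508, 0.3503, -0.0056],
 [-0.0169, -0.0056, 0.113]].

Step 3 — form the quadratic (x - mu)^T · Sigma^{-1} · (x - mu):
  Sigma^{-1} · (x - mu) = (-0.1186, 0.9605, -0.209).
  (x - mu)^T · [Sigma^{-1} · (x - mu)] = (-2)·(-0.1186) + (3)·(0.9605) + (-2)·(-0.209) = 3.5367.

Step 4 — take square root: d = √(3.5367) ≈ 1.8806.

d(x, mu) = √(3.5367) ≈ 1.8806


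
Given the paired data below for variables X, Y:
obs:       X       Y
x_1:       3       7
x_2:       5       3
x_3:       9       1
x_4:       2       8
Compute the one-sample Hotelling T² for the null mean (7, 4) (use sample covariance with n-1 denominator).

Step 1 — sample mean vector:
  mean(X) = (3 + 5 + 9 + 2) / 4 = 19/4 = 4.75
  mean(Y) = (7 + 3 + 1 + 8) / 4 = 19/4 = 4.75
  x̄ = (4.75, 4.75),  deviation x̄ - mu_0 = (4.75, 4.75) - (7, 4) = (-2.25, 0.75).

Step 2 — sample covariance matrix, S[i,j] = (1/(n-1)) · Σ_k (x_{k,i} - mean_i) · (x_{k,j} - mean_j), divisor n-1 = 3:
  S[X,X] = ((-1.75)·(-1.75) + (0.25)·(0.25) + (4.25)·(4.25) + (-2.75)·(-2.75)) / 3 = 28.75/3 = 9.5833
  S[X,Y] = ((-1.75)·(2.25) + (0.25)·(-1.75) + (4.25)·(-3.75) + (-2.75)·(3.25)) / 3 = -29.25/3 = -9.75
  S[Y,Y] = ((2.25)·(2.25) + (-1.75)·(-1.75) + (-3.75)·(-3.75) + (3.25)·(3.25)) / 3 = 32.75/3 = 10.9167
  S = [[9.5833, -9.75],
 [-9.75, 10.9167]].

Step 3 — invert S. det(S) = 9.5833·10.9167 - (-9.75)² = 9.5556.
  S^{-1} = (1/det) · [[d, -b], [-b, a]] = [[1.1424, 1.0203],
 [1.0203, 1.0029]].

Step 4 — quadratic form (x̄ - mu_0)^T · S^{-1} · (x̄ - mu_0):
  S^{-1} · (x̄ - mu_0) = (-1.8052, -1.5436),
  (x̄ - mu_0)^T · [...] = (-2.25)·(-1.8052) + (0.75)·(-1.5436) = 2.9041.

Step 5 — scale by n: T² = 4 · 2.9041 = 11.6163.

T² ≈ 11.6163


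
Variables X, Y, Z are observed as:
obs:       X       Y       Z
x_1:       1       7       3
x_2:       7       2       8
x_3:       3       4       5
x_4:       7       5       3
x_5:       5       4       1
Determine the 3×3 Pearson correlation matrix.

Step 1 — column means:
  mean(X) = (1 + 7 + 3 + 7 + 5) / 5 = 23/5 = 4.6
  mean(Y) = (7 + 2 + 4 + 5 + 4) / 5 = 22/5 = 4.4
  mean(Z) = (3 + 8 + 5 + 3 + 1) / 5 = 20/5 = 4

Step 2 — sample variances and covariances s[i,j] = (1/(n-1)) · Σ_k (x_{k,i} - mean_i) · (x_{k,j} - mean_j), with n-1 = 4:
  s[X,X] = ((-3.6)·(-3.6) + (2.4)·(2.4) + (-1.6)·(-1.6) + (2.4)·(2.4) + (0.4)·(0.4)) / 4 = 27.2/4 = 6.8
  s[X,Y] = ((-3.6)·(2.6) + (2.4)·(-2.4) + (-1.6)·(-0.4) + (2.4)·(0.6) + (0.4)·(-0.4)) / 4 = -13.2/4 = -3.3
  s[X,Z] = ((-3.6)·(-1) + (2.4)·(4) + (-1.6)·(1) + (2.4)·(-1) + (0.4)·(-3)) / 4 = 8/4 = 2
  s[Y,Y] = ((2.6)·(2.6) + (-2.4)·(-2.4) + (-0.4)·(-0.4) + (0.6)·(0.6) + (-0.4)·(-0.4)) / 4 = 13.2/4 = 3.3
  s[Y,Z] = ((2.6)·(-1) + (-2.4)·(4) + (-0.4)·(1) + (0.6)·(-1) + (-0.4)·(-3)) / 4 = -12/4 = -3
  s[Z,Z] = ((-1)·(-1) + (4)·(4) + (1)·(1) + (-1)·(-1) + (-3)·(-3)) / 4 = 28/4 = 7
  Sample standard deviations s_i = √(s[i,i]):
  s(X) = √(6.8) = 2.6077
  s(Y) = √(3.3) = 1.8166
  s(Z) = √(7) = 2.6458

Step 3 — r_{ij} = s_{ij} / (s_i · s_j):
  r[X,X] = 1 (diagonal).
  r[X,Y] = -3.3 / (2.6077 · 1.8166) = -3.3 / 4.7371 = -0.6966
  r[X,Z] = 2 / (2.6077 · 2.6458) = 2 / 6.8993 = 0.2899
  r[Y,Y] = 1 (diagonal).
  r[Y,Z] = -3 / (1.8166 · 2.6458) = -3 / 4.8062 = -0.6242
  r[Z,Z] = 1 (diagonal).

R is symmetric with unit diagonal. Assembling:

R = [[1, -0.6966, 0.2899],
 [-0.6966, 1, -0.6242],
 [0.2899, -0.6242, 1]]


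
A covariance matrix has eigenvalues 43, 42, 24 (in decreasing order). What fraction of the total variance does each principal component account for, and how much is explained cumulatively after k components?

Step 1 — total variance = trace(Sigma) = Σ λ_i = 43 + 42 + 24 = 109.

Step 2 — fraction explained by component i = λ_i / Σ λ:
  PC1: 43/109 = 0.3945
  PC2: 42/109 = 0.3853
  PC3: 24/109 = 0.2202

Step 3 — cumulative fraction after k components = (λ_1 + ... + λ_k) / Σ λ:
  k = 1: 43/109 = 0.3945
  k = 2: (43 + 42)/109 = 85/109 = 0.7798
  k = 3: (43 + 42 + 24)/109 = 109/109 = 1

Summary (fraction, with percent):

explained: PC1 0.3945 (39.45%), PC2 0.3853 (38.53%), PC3 0.2202 (22.02%);  cumulative: 0.3945, 0.7798, 1


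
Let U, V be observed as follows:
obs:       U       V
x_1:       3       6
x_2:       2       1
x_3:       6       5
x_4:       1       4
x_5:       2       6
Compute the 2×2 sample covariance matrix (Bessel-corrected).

Step 1 — column means:
  mean(U) = (3 + 2 + 6 + 1 + 2) / 5 = 14/5 = 2.8
  mean(V) = (6 + 1 + 5 + 4 + 6) / 5 = 22/5 = 4.4

Step 2 — sample covariance S[i,j] = (1/(n-1)) · Σ_k (x_{k,i} - mean_i) · (x_{k,j} - mean_j), with n-1 = 4.
  S[U,U] = ((0.2)·(0.2) + (-0.8)·(-0.8) + (3.2)·(3.2) + (-1.8)·(-1.8) + (-0.8)·(-0.8)) / 4 = 14.8/4 = 3.7
  S[U,V] = ((0.2)·(1.6) + (-0.8)·(-3.4) + (3.2)·(0.6) + (-1.8)·(-0.4) + (-0.8)·(1.6)) / 4 = 4.4/4 = 1.1
  S[V,V] = ((1.6)·(1.6) + (-3.4)·(-3.4) + (0.6)·(0.6) + (-0.4)·(-0.4) + (1.6)·(1.6)) / 4 = 17.2/4 = 4.3

S is symmetric (S[j,i] = S[i,j]). Assembling:

S = [[3.7, 1.1],
 [1.1, 4.3]]


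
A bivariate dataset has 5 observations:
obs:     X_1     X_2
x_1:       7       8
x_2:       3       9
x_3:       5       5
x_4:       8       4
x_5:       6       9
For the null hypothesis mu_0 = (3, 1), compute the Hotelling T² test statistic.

Step 1 — sample mean vector:
  mean(X_1) = (7 + 3 + 5 + 8 + 6) / 5 = 29/5 = 5.8
  mean(X_2) = (8 + 9 + 5 + 4 + 9) / 5 = 35/5 = 7
  x̄ = (5.8, 7),  deviation x̄ - mu_0 = (5.8, 7) - (3, 1) = (2.8, 6).

Step 2 — sample covariance matrix, S[i,j] = (1/(n-1)) · Σ_k (x_{k,i} - mean_i) · (x_{k,j} - mean_j), divisor n-1 = 4:
  S[X_1,X_1] = ((1.2)·(1.2) + (-2.8)·(-2.8) + (-0.8)·(-0.8) + (2.2)·(2.2) + (0.2)·(0.2)) / 4 = 14.8/4 = 3.7
  S[X_1,X_2] = ((1.2)·(1) + (-2.8)·(2) + (-0.8)·(-2) + (2.2)·(-3) + (0.2)·(2)) / 4 = -9/4 = -2.25
  S[X_2,X_2] = ((1)·(1) + (2)·(2) + (-2)·(-2) + (-3)·(-3) + (2)·(2)) / 4 = 22/4 = 5.5
  S = [[3.7, -2.25],
 [-2.25, 5.5]].

Step 3 — invert S. det(S) = 3.7·5.5 - (-2.25)² = 15.2875.
  S^{-1} = (1/det) · [[d, -b], [-b, a]] = [[0.3598, 0.1472],
 [0.1472, 0.242]].

Step 4 — quadratic form (x̄ - mu_0)^T · S^{-1} · (x̄ - mu_0):
  S^{-1} · (x̄ - mu_0) = (1.8904, 1.8643),
  (x̄ - mu_0)^T · [...] = (2.8)·(1.8904) + (6)·(1.8643) = 16.4788.

Step 5 — scale by n: T² = 5 · 16.4788 = 82.3941.

T² ≈ 82.3941


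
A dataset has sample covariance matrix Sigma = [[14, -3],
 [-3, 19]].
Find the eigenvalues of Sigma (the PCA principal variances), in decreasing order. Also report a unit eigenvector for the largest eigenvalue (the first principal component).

Step 1 — characteristic polynomial of 2×2 Sigma:
  det(Sigma - λI) = λ² - trace · λ + det = 0.
  trace = 14 + 19 = 33, det = 14·19 - (-3)² = 257.
Step 2 — discriminant:
  Δ = trace² - 4·det = 1089 - 1028 = 61.
Step 3 — eigenvalues:
  λ = (trace ± √Δ)/2 = (33 ± 7.8102)/2,
  λ_1 = 20.4051,  λ_2 = 12.5949.

Step 4 — unit eigenvector for λ_1: solve (Sigma - λ_1 I)v = 0. First row:
  (14 - 20.4051)·v_x + (-3)·v_y = 0, i.e. (-6.4051)·v_x + (-3)·v_y = 0,
  so v ∝ (b, λ_1 - a) = (-3, 6.4051); multiply by -1 so the first entry is positive: u = (3, -6.4051).
  ||u|| = √((3)² + (-6.4051)²) = √(50.0256) ≈ 7.0729,
  v_1 = u/||u|| ≈ (0.4242, -0.9056) (||v_1|| = 1).

λ_1 = 20.4051,  λ_2 = 12.5949;  v_1 ≈ (0.4242, -0.9056)


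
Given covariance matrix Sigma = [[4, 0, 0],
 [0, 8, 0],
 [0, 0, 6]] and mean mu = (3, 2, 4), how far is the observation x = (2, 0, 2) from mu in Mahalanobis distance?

Step 1 — centre the observation: (x - mu) = (-1, -2, -2).

Step 2 — invert Sigma (cofactor / det for 3×3, or solve directly):
  Sigma^{-1} = [[0.25, 0, 0],
 [0, 0.125, 0],
 [0, 0, 0.1667]].

Step 3 — form the quadratic (x - mu)^T · Sigma^{-1} · (x - mu):
  Sigma^{-1} · (x - mu) = (-0.25, -0.25, -0.3333).
  (x - mu)^T · [Sigma^{-1} · (x - mu)] = (-1)·(-0.25) + (-2)·(-0.25) + (-2)·(-0.3333) = 1.4167.

Step 4 — take square root: d = √(1.4167) ≈ 1.1902.

d(x, mu) = √(1.4167) ≈ 1.1902


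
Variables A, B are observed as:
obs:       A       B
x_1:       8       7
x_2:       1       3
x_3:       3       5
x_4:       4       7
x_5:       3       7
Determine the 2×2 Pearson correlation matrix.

Step 1 — column means:
  mean(A) = (8 + 1 + 3 + 4 + 3) / 5 = 19/5 = 3.8
  mean(B) = (7 + 3 + 5 + 7 + 7) / 5 = 29/5 = 5.8

Step 2 — sample variances and covariances s[i,j] = (1/(n-1)) · Σ_k (x_{k,i} - mean_i) · (x_{k,j} - mean_j), with n-1 = 4:
  s[A,A] = ((4.2)·(4.2) + (-2.8)·(-2.8) + (-0.8)·(-0.8) + (0.2)·(0.2) + (-0.8)·(-0.8)) / 4 = 26.8/4 = 6.7
  s[A,B] = ((4.2)·(1.2) + (-2.8)·(-2.8) + (-0.8)·(-0.8) + (0.2)·(1.2) + (-0.8)·(1.2)) / 4 = 12.8/4 = 3.2
  s[B,B] = ((1.2)·(1.2) + (-2.8)·(-2.8) + (-0.8)·(-0.8) + (1.2)·(1.2) + (1.2)·(1.2)) / 4 = 12.8/4 = 3.2
  Sample standard deviations s_i = √(s[i,i]):
  s(A) = √(6.7) = 2.5884
  s(B) = √(3.2) = 1.7889

Step 3 — r_{ij} = s_{ij} / (s_i · s_j):
  r[A,A] = 1 (diagonal).
  r[A,B] = 3.2 / (2.5884 · 1.7889) = 3.2 / 4.6303 = 0.6911
  r[B,B] = 1 (diagonal).

R is symmetric with unit diagonal. Assembling:

R = [[1, 0.6911],
 [0.6911, 1]]


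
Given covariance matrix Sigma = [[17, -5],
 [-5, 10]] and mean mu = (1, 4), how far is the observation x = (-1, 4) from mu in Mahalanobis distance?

Step 1 — centre the observation: (x - mu) = (-2, 0).

Step 2 — invert Sigma. det(Sigma) = 17·10 - (-5)² = 145.
  Sigma^{-1} = (1/det) · [[d, -b], [-b, a]] = [[0.069, 0.0345],
 [0.0345, 0.1172]].

Step 3 — form the quadratic (x - mu)^T · Sigma^{-1} · (x - mu):
  Sigma^{-1} · (x - mu) = (-0.1379, -0.069).
  (x - mu)^T · [Sigma^{-1} · (x - mu)] = (-2)·(-0.1379) + (0)·(-0.069) = 0.2759.

Step 4 — take square root: d = √(0.2759) ≈ 0.5252.

d(x, mu) = √(0.2759) ≈ 0.5252


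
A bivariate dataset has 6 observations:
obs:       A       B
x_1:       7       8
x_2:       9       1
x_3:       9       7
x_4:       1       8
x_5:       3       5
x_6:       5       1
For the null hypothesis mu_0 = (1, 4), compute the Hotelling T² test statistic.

Step 1 — sample mean vector:
  mean(A) = (7 + 9 + 9 + 1 + 3 + 5) / 6 = 34/6 = 5.6667
  mean(B) = (8 + 1 + 7 + 8 + 5 + 1) / 6 = 30/6 = 5
  x̄ = (5.6667, 5),  deviation x̄ - mu_0 = (5.6667, 5) - (1, 4) = (4.6667, 1).

Step 2 — sample covariance matrix, S[i,j] = (1/(n-1)) · Σ_k (x_{k,i} - mean_i) · (x_{k,j} - mean_j), divisor n-1 = 5:
  S[A,A] = ((1.3333)·(1.3333) + (3.3333)·(3.3333) + (3.3333)·(3.3333) + (-4.6667)·(-4.6667) + (-2.6667)·(-2.6667) + (-0.6667)·(-0.6667)) / 5 = 53.3333/5 = 10.6667
  S[A,B] = ((1.3333)·(3) + (3.3333)·(-4) + (3.3333)·(2) + (-4.6667)·(3) + (-2.6667)·(0) + (-0.6667)·(-4)) / 5 = -14/5 = -2.8
  S[B,B] = ((3)·(3) + (-4)·(-4) + (2)·(2) + (3)·(3) + (0)·(0) + (-4)·(-4)) / 5 = 54/5 = 10.8
  S = [[10.6667, -2.8],
 [-2.8, 10.8]].

Step 3 — invert S. det(S) = 10.6667·10.8 - (-2.8)² = 107.36.
  S^{-1} = (1/det) · [[d, -b], [-b, a]] = [[0.1006, 0.0261],
 [0.0261, 0.0994]].

Step 4 — quadratic form (x̄ - mu_0)^T · S^{-1} · (x̄ - mu_0):
  S^{-1} · (x̄ - mu_0) = (0.4955, 0.2211),
  (x̄ - mu_0)^T · [...] = (4.6667)·(0.4955) + (1)·(0.2211) = 2.5335.

Step 5 — scale by n: T² = 6 · 2.5335 = 15.2012.

T² ≈ 15.2012


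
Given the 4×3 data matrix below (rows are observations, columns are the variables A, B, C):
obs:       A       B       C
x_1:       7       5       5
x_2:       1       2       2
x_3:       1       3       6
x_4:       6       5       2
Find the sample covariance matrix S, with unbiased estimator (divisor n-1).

Step 1 — column means:
  mean(A) = (7 + 1 + 1 + 6) / 4 = 15/4 = 3.75
  mean(B) = (5 + 2 + 3 + 5) / 4 = 15/4 = 3.75
  mean(C) = (5 + 2 + 6 + 2) / 4 = 15/4 = 3.75

Step 2 — sample covariance S[i,j] = (1/(n-1)) · Σ_k (x_{k,i} - mean_i) · (x_{k,j} - mean_j), with n-1 = 3.
  S[A,A] = ((3.25)·(3.25) + (-2.75)·(-2.75) + (-2.75)·(-2.75) + (2.25)·(2.25)) / 3 = 30.75/3 = 10.25
  S[A,B] = ((3.25)·(1.25) + (-2.75)·(-1.75) + (-2.75)·(-0.75) + (2.25)·(1.25)) / 3 = 13.75/3 = 4.5833
  S[A,C] = ((3.25)·(1.25) + (-2.75)·(-1.75) + (-2.75)·(2.25) + (2.25)·(-1.75)) / 3 = -1.25/3 = -0.4167
  S[B,B] = ((1.25)·(1.25) + (-1.75)·(-1.75) + (-0.75)·(-0.75) + (1.25)·(1.25)) / 3 = 6.75/3 = 2.25
  S[B,C] = ((1.25)·(1.25) + (-1.75)·(-1.75) + (-0.75)·(2.25) + (1.25)·(-1.75)) / 3 = 0.75/3 = 0.25
  S[C,C] = ((1.25)·(1.25) + (-1.75)·(-1.75) + (2.25)·(2.25) + (-1.75)·(-1.75)) / 3 = 12.75/3 = 4.25

S is symmetric (S[j,i] = S[i,j]). Assembling:

S = [[10.25, 4.5833, -0.4167],
 [4.5833, 2.25, 0.25],
 [-0.4167, 0.25, 4.25]]


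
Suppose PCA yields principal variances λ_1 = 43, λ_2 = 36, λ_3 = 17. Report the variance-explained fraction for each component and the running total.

Step 1 — total variance = trace(Sigma) = Σ λ_i = 43 + 36 + 17 = 96.

Step 2 — fraction explained by component i = λ_i / Σ λ:
  PC1: 43/96 = 0.4479
  PC2: 36/96 = 0.375
  PC3: 17/96 = 0.1771

Step 3 — cumulative fraction after k components = (λ_1 + ... + λ_k) / Σ λ:
  k = 1: 43/96 = 0.4479
  k = 2: (43 + 36)/96 = 79/96 = 0.8229
  k = 3: (43 + 36 + 17)/96 = 96/96 = 1

Summary (fraction, with percent):

explained: PC1 0.4479 (44.79%), PC2 0.375 (37.5%), PC3 0.1771 (17.71%);  cumulative: 0.4479, 0.8229, 1


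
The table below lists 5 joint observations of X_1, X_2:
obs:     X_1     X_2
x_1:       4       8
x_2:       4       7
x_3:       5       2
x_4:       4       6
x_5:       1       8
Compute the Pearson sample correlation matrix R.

Step 1 — column means:
  mean(X_1) = (4 + 4 + 5 + 4 + 1) / 5 = 18/5 = 3.6
  mean(X_2) = (8 + 7 + 2 + 6 + 8) / 5 = 31/5 = 6.2

Step 2 — sample variances and covariances s[i,j] = (1/(n-1)) · Σ_k (x_{k,i} - mean_i) · (x_{k,j} - mean_j), with n-1 = 4:
  s[X_1,X_1] = ((0.4)·(0.4) + (0.4)·(0.4) + (1.4)·(1.4) + (0.4)·(0.4) + (-2.6)·(-2.6)) / 4 = 9.2/4 = 2.3
  s[X_1,X_2] = ((0.4)·(1.8) + (0.4)·(0.8) + (1.4)·(-4.2) + (0.4)·(-0.2) + (-2.6)·(1.8)) / 4 = -9.6/4 = -2.4
  s[X_2,X_2] = ((1.8)·(1.8) + (0.8)·(0.8) + (-4.2)·(-4.2) + (-0.2)·(-0.2) + (1.8)·(1.8)) / 4 = 24.8/4 = 6.2
  Sample standard deviations s_i = √(s[i,i]):
  s(X_1) = √(2.3) = 1.5166
  s(X_2) = √(6.2) = 2.49

Step 3 — r_{ij} = s_{ij} / (s_i · s_j):
  r[X_1,X_1] = 1 (diagonal).
  r[X_1,X_2] = -2.4 / (1.5166 · 2.49) = -2.4 / 3.7762 = -0.6356
  r[X_2,X_2] = 1 (diagonal).

R is symmetric with unit diagonal. Assembling:

R = [[1, -0.6356],
 [-0.6356, 1]]


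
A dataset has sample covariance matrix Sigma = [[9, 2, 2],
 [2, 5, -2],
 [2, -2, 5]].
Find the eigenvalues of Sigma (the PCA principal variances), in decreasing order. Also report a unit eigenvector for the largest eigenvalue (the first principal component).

Step 1 — characteristic polynomial p(λ) = det(λI - Sigma) = λ³ - tr·λ² + c_1·λ - det, where tr = trace, c_1 = sum of the principal 2×2 minors, det = det(Sigma):
  tr = 9 + 5 + 5 = 19,
  c_1 = (9·5 - (2)²) + (9·5 - (2)²) + (5·5 - (-2)²) = 41 + 41 + 21 = 103,
  det = 9·(5·5 - (-2)²) - (2)·((2)·5 - (-2)·(2)) + (2)·((2)·(-2) - 5·(2)) = 9·(21) - (2)·(14) + (2)·(-14) = 133.
  So p(λ) = λ³ - 19λ² + 103λ - 133.
Step 2 — look for an integer root (rational root theorem: any rational root is an integer divisor of 133). Testing λ = 7:
  p(7) = 343 - 931 + 721 - 133 = 0  ✓
  Dividing out (λ - 7): p(λ) = (λ - 7)(λ² - 12λ + 19).
Step 3 — remaining eigenvalues from the quadratic λ² - 12λ + 19 = 0:
  Δ = 12² - 4·19 = 144 - 76 = 68,  λ = (12 ± √68)/2 = (12 ± 8.2462)/2 ≈ 10.1231 or 1.8769.
  Sorted: λ_1 = 10.1231,  λ_2 = 7,  λ_3 = 1.8769  (check: sum = 19 = tr ✓).

Step 4 — unit eigenvector for λ_1 ≈ 10.1231: v spans the null space of (Sigma - λ_1 I), whose rows are
  r_1 = (-1.1231, 2, 2),  r_2 = (2, -5.1231, -2),  r_3 = (2, -2, -5.1231).
  v is orthogonal to every row, so take v ∝ r_1 × r_2 = ((2)·(-2) - (2)·(-5.1231), (2)·(2) - (-1.1231)·(-2), (-1.1231)·(-5.1231) - (2)·(2)) ≈ (6.2462, 1.7538, 1.7538).
  Let u = (6.2462, 1.7538, 1.7538).
  ||u|| = √((6.2462)² + (1.7538)² + (1.7538)²) = √(45.1667) ≈ 6.7206,  v_1 = u/||u|| ≈ (0.9294, 0.261, 0.261) (||v_1|| = 1).

λ_1 = 10.1231,  λ_2 = 7,  λ_3 = 1.8769;  v_1 ≈ (0.9294, 0.261, 0.261)


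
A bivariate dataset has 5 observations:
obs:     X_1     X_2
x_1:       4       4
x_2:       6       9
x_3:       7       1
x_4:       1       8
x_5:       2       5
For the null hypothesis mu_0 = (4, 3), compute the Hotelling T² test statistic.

Step 1 — sample mean vector:
  mean(X_1) = (4 + 6 + 7 + 1 + 2) / 5 = 20/5 = 4
  mean(X_2) = (4 + 9 + 1 + 8 + 5) / 5 = 27/5 = 5.4
  x̄ = (4, 5.4),  deviation x̄ - mu_0 = (4, 5.4) - (4, 3) = (0, 2.4).

Step 2 — sample covariance matrix, S[i,j] = (1/(n-1)) · Σ_k (x_{k,i} - mean_i) · (x_{k,j} - mean_j), divisor n-1 = 4:
  S[X_1,X_1] = ((0)·(0) + (2)·(2) + (3)·(3) + (-3)·(-3) + (-2)·(-2)) / 4 = 26/4 = 6.5
  S[X_1,X_2] = ((0)·(-1.4) + (2)·(3.6) + (3)·(-4.4) + (-3)·(2.6) + (-2)·(-0.4)) / 4 = -13/4 = -3.25
  S[X_2,X_2] = ((-1.4)·(-1.4) + (3.6)·(3.6) + (-4.4)·(-4.4) + (2.6)·(2.6) + (-0.4)·(-0.4)) / 4 = 41.2/4 = 10.3
  S = [[6.5, -3.25],
 [-3.25, 10.3]].

Step 3 — invert S. det(S) = 6.5·10.3 - (-3.25)² = 56.3875.
  S^{-1} = (1/det) · [[d, -b], [-b, a]] = [[0.1827, 0.0576],
 [0.0576, 0.1153]].

Step 4 — quadratic form (x̄ - mu_0)^T · S^{-1} · (x̄ - mu_0):
  S^{-1} · (x̄ - mu_0) = (0.1383, 0.2767),
  (x̄ - mu_0)^T · [...] = (0)·(0.1383) + (2.4)·(0.2767) = 0.664.

Step 5 — scale by n: T² = 5 · 0.664 = 3.3199.

T² ≈ 3.3199


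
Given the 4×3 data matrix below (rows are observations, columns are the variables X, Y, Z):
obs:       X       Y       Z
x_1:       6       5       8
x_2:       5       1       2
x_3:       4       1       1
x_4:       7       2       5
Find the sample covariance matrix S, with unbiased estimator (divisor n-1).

Step 1 — column means:
  mean(X) = (6 + 5 + 4 + 7) / 4 = 22/4 = 5.5
  mean(Y) = (5 + 1 + 1 + 2) / 4 = 9/4 = 2.25
  mean(Z) = (8 + 2 + 1 + 5) / 4 = 16/4 = 4

Step 2 — sample covariance S[i,j] = (1/(n-1)) · Σ_k (x_{k,i} - mean_i) · (x_{k,j} - mean_j), with n-1 = 3.
  S[X,X] = ((0.5)·(0.5) + (-0.5)·(-0.5) + (-1.5)·(-1.5) + (1.5)·(1.5)) / 3 = 5/3 = 1.6667
  S[X,Y] = ((0.5)·(2.75) + (-0.5)·(-1.25) + (-1.5)·(-1.25) + (1.5)·(-0.25)) / 3 = 3.5/3 = 1.1667
  S[X,Z] = ((0.5)·(4) + (-0.5)·(-2) + (-1.5)·(-3) + (1.5)·(1)) / 3 = 9/3 = 3
  S[Y,Y] = ((2.75)·(2.75) + (-1.25)·(-1.25) + (-1.25)·(-1.25) + (-0.25)·(-0.25)) / 3 = 10.75/3 = 3.5833
  S[Y,Z] = ((2.75)·(4) + (-1.25)·(-2) + (-1.25)·(-3) + (-0.25)·(1)) / 3 = 17/3 = 5.6667
  S[Z,Z] = ((4)·(4) + (-2)·(-2) + (-3)·(-3) + (1)·(1)) / 3 = 30/3 = 10

S is symmetric (S[j,i] = S[i,j]). Assembling:

S = [[1.6667, 1.1667, 3],
 [1.1667, 3.5833, 5.6667],
 [3, 5.6667, 10]]


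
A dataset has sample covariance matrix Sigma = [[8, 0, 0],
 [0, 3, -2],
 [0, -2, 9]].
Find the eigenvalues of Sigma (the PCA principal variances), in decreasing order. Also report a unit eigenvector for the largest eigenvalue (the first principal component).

Step 1 — characteristic polynomial p(λ) = det(λI - Sigma) = λ³ - tr·λ² + c_1·λ - det, where tr = trace, c_1 = sum of the principal 2×2 minors, det = det(Sigma):
  tr = 8 + 3 + 9 = 20,
  c_1 = (8·3 - (0)²) + (8·9 - (0)²) + (3·9 - (-2)²) = 24 + 72 + 23 = 119,
  det = 8·(3·9 - (-2)²) - (0)·((0)·9 - (-2)·(0)) + (0)·((0)·(-2) - 3·(0)) = 8·(23) - (0)·(0) + (0)·(0) = 184.
  So p(λ) = λ³ - 20λ² + 119λ - 184.
Step 2 — look for an integer root (rational root theorem: any rational root is an integer divisor of 184). Testing λ = 8:
  p(8) = 512 - 1280 + 952 - 184 = 0  ✓
  Dividing out (λ - 8): p(λ) = (λ - 8)(λ² - 12λ + 23).
Step 3 — remaining eigenvalues from the quadratic λ² - 12λ + 23 = 0:
  Δ = 12² - 4·23 = 144 - 92 = 52,  λ = (12 ± √52)/2 = (12 ± 7.2111)/2 ≈ 9.6056 or 2.3944.
  Sorted: λ_1 = 9.6056,  λ_2 = 8,  λ_3 = 2.3944  (check: sum = 20 = tr ✓).

Step 4 — unit eigenvector for λ_1 ≈ 9.6056: v spans the null space of (Sigma - λ_1 I), whose rows are
  r_1 = (-1.6056, 0, 0),  r_2 = (0, -6.6056, -2),  r_3 = (0, -2, -0.6056).
  v is orthogonal to every row, so take v ∝ r_1 × r_2 = ((0)·(-2) - (0)·(-6.6056), (0)·(0) - (-1.6056)·(-2), (-1.6056)·(-6.6056) - (0)·(0)) ≈ (0, -3.2111, 10.6056).
  Rescale (multiply by -1 so the first nonzero entry is positive): u = (0, 3.2111, -10.6056).
  ||u|| = √((0)² + (3.2111)² + (-10.6056)²) = √(122.7889) ≈ 11.081,  v_1 = u/||u|| ≈ (0, 0.2898, -0.9571) (||v_1|| = 1).

λ_1 = 9.6056,  λ_2 = 8,  λ_3 = 2.3944;  v_1 ≈ (0, 0.2898, -0.9571)


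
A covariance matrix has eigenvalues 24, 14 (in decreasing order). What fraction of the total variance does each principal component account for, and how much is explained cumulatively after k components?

Step 1 — total variance = trace(Sigma) = Σ λ_i = 24 + 14 = 38.

Step 2 — fraction explained by component i = λ_i / Σ λ:
  PC1: 24/38 = 0.6316
  PC2: 14/38 = 0.3684

Step 3 — cumulative fraction after k components = (λ_1 + ... + λ_k) / Σ λ:
  k = 1: 24/38 = 0.6316
  k = 2: (24 + 14)/38 = 38/38 = 1

Summary (fraction, with percent):

explained: PC1 0.6316 (63.16%), PC2 0.3684 (36.84%);  cumulative: 0.6316, 1


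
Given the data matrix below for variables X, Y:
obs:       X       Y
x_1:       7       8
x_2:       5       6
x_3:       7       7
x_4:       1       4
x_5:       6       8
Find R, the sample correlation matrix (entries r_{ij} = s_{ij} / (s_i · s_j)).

Step 1 — column means:
  mean(X) = (7 + 5 + 7 + 1 + 6) / 5 = 26/5 = 5.2
  mean(Y) = (8 + 6 + 7 + 4 + 8) / 5 = 33/5 = 6.6

Step 2 — sample variances and covariances s[i,j] = (1/(n-1)) · Σ_k (x_{k,i} - mean_i) · (x_{k,j} - mean_j), with n-1 = 4:
  s[X,X] = ((1.8)·(1.8) + (-0.2)·(-0.2) + (1.8)·(1.8) + (-4.2)·(-4.2) + (0.8)·(0.8)) / 4 = 24.8/4 = 6.2
  s[X,Y] = ((1.8)·(1.4) + (-0.2)·(-0.6) + (1.8)·(0.4) + (-4.2)·(-2.6) + (0.8)·(1.4)) / 4 = 15.4/4 = 3.85
  s[Y,Y] = ((1.4)·(1.4) + (-0.6)·(-0.6) + (0.4)·(0.4) + (-2.6)·(-2.6) + (1.4)·(1.4)) / 4 = 11.2/4 = 2.8
  Sample standard deviations s_i = √(s[i,i]):
  s(X) = √(6.2) = 2.49
  s(Y) = √(2.8) = 1.6733

Step 3 — r_{ij} = s_{ij} / (s_i · s_j):
  r[X,X] = 1 (diagonal).
  r[X,Y] = 3.85 / (2.49 · 1.6733) = 3.85 / 4.1665 = 0.924
  r[Y,Y] = 1 (diagonal).

R is symmetric with unit diagonal. Assembling:

R = [[1, 0.924],
 [0.924, 1]]


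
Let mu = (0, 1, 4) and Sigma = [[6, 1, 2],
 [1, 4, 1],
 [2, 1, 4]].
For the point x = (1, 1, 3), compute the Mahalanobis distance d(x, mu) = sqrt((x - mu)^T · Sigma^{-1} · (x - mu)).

Step 1 — centre the observation: (x - mu) = (1, 0, -1).

Step 2 — invert Sigma (cofactor / det for 3×3, or solve directly):
  Sigma^{-1} = [[0.2027, -0.027, -0.0946],
 [-0.027, 0.2703, -0.0541],
 [-0.0946, -0.0541, 0.3108]].

Step 3 — form the quadratic (x - mu)^T · Sigma^{-1} · (x - mu):
  Sigma^{-1} · (x - mu) = (0.2973, 0.027, -0.4054).
  (x - mu)^T · [Sigma^{-1} · (x - mu)] = (1)·(0.2973) + (0)·(0.027) + (-1)·(-0.4054) = 0.7027.

Step 4 — take square root: d = √(0.7027) ≈ 0.8383.

d(x, mu) = √(0.7027) ≈ 0.8383


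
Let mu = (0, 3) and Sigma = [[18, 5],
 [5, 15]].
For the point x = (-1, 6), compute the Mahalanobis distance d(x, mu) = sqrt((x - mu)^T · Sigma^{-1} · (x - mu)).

Step 1 — centre the observation: (x - mu) = (-1, 3).

Step 2 — invert Sigma. det(Sigma) = 18·15 - (5)² = 245.
  Sigma^{-1} = (1/det) · [[d, -b], [-b, a]] = [[0.0612, -0.0204],
 [-0.0204, 0.0735]].

Step 3 — form the quadratic (x - mu)^T · Sigma^{-1} · (x - mu):
  Sigma^{-1} · (x - mu) = (-0.1224, 0.2408).
  (x - mu)^T · [Sigma^{-1} · (x - mu)] = (-1)·(-0.1224) + (3)·(0.2408) = 0.8449.

Step 4 — take square root: d = √(0.8449) ≈ 0.9192.

d(x, mu) = √(0.8449) ≈ 0.9192


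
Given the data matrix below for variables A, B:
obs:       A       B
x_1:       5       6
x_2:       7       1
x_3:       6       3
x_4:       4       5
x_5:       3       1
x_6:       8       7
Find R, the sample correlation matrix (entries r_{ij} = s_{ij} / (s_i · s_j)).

Step 1 — column means:
  mean(A) = (5 + 7 + 6 + 4 + 3 + 8) / 6 = 33/6 = 5.5
  mean(B) = (6 + 1 + 3 + 5 + 1 + 7) / 6 = 23/6 = 3.8333

Step 2 — sample variances and covariances s[i,j] = (1/(n-1)) · Σ_k (x_{k,i} - mean_i) · (x_{k,j} - mean_j), with n-1 = 5:
  s[A,A] = ((-0.5)·(-0.5) + (1.5)·(1.5) + (0.5)·(0.5) + (-1.5)·(-1.5) + (-2.5)·(-2.5) + (2.5)·(2.5)) / 5 = 17.5/5 = 3.5
  s[A,B] = ((-0.5)·(2.1667) + (1.5)·(-2.8333) + (0.5)·(-0.8333) + (-1.5)·(1.1667) + (-2.5)·(-2.8333) + (2.5)·(3.1667)) / 5 = 7.5/5 = 1.5
  s[B,B] = ((2.1667)·(2.1667) + (-2.8333)·(-2.8333) + (-0.8333)·(-0.8333) + (1.1667)·(1.1667) + (-2.8333)·(-2.8333) + (3.1667)·(3.1667)) / 5 = 32.8333/5 = 6.5667
  Sample standard deviations s_i = √(s[i,i]):
  s(A) = √(3.5) = 1.8708
  s(B) = √(6.5667) = 2.5626

Step 3 — r_{ij} = s_{ij} / (s_i · s_j):
  r[A,A] = 1 (diagonal).
  r[A,B] = 1.5 / (1.8708 · 2.5626) = 1.5 / 4.7941 = 0.3129
  r[B,B] = 1 (diagonal).

R is symmetric with unit diagonal. Assembling:

R = [[1, 0.3129],
 [0.3129, 1]]


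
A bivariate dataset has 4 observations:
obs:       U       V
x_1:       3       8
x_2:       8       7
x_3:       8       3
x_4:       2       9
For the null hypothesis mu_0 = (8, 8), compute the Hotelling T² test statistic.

Step 1 — sample mean vector:
  mean(U) = (3 + 8 + 8 + 2) / 4 = 21/4 = 5.25
  mean(V) = (8 + 7 + 3 + 9) / 4 = 27/4 = 6.75
  x̄ = (5.25, 6.75),  deviation x̄ - mu_0 = (5.25, 6.75) - (8, 8) = (-2.75, -1.25).

Step 2 — sample covariance matrix, S[i,j] = (1/(n-1)) · Σ_k (x_{k,i} - mean_i) · (x_{k,j} - mean_j), divisor n-1 = 3:
  S[U,U] = ((-2.25)·(-2.25) + (2.75)·(2.75) + (2.75)·(2.75) + (-3.25)·(-3.25)) / 3 = 30.75/3 = 10.25
  S[U,V] = ((-2.25)·(1.25) + (2.75)·(0.25) + (2.75)·(-3.75) + (-3.25)·(2.25)) / 3 = -19.75/3 = -6.5833
  S[V,V] = ((1.25)·(1.25) + (0.25)·(0.25) + (-3.75)·(-3.75) + (2.25)·(2.25)) / 3 = 20.75/3 = 6.9167
  S = [[10.25, -6.5833],
 [-6.5833, 6.9167]].

Step 3 — invert S. det(S) = 10.25·6.9167 - (-6.5833)² = 27.5556.
  S^{-1} = (1/det) · [[d, -b], [-b, a]] = [[0.251, 0.2389],
 [0.2389, 0.372]].

Step 4 — quadratic form (x̄ - mu_0)^T · S^{-1} · (x̄ - mu_0):
  S^{-1} · (x̄ - mu_0) = (-0.9889, -1.122),
  (x̄ - mu_0)^T · [...] = (-2.75)·(-0.9889) + (-1.25)·(-1.122) = 4.122.

Step 5 — scale by n: T² = 4 · 4.122 = 16.4879.

T² ≈ 16.4879


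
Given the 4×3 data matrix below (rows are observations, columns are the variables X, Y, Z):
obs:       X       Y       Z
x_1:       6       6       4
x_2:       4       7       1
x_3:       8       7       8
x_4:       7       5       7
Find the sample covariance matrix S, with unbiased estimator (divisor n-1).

Step 1 — column means:
  mean(X) = (6 + 4 + 8 + 7) / 4 = 25/4 = 6.25
  mean(Y) = (6 + 7 + 7 + 5) / 4 = 25/4 = 6.25
  mean(Z) = (4 + 1 + 8 + 7) / 4 = 20/4 = 5

Step 2 — sample covariance S[i,j] = (1/(n-1)) · Σ_k (x_{k,i} - mean_i) · (x_{k,j} - mean_j), with n-1 = 3.
  S[X,X] = ((-0.25)·(-0.25) + (-2.25)·(-2.25) + (1.75)·(1.75) + (0.75)·(0.75)) / 3 = 8.75/3 = 2.9167
  S[X,Y] = ((-0.25)·(-0.25) + (-2.25)·(0.75) + (1.75)·(0.75) + (0.75)·(-1.25)) / 3 = -1.25/3 = -0.4167
  S[X,Z] = ((-0.25)·(-1) + (-2.25)·(-4) + (1.75)·(3) + (0.75)·(2)) / 3 = 16/3 = 5.3333
  S[Y,Y] = ((-0.25)·(-0.25) + (0.75)·(0.75) + (0.75)·(0.75) + (-1.25)·(-1.25)) / 3 = 2.75/3 = 0.9167
  S[Y,Z] = ((-0.25)·(-1) + (0.75)·(-4) + (0.75)·(3) + (-1.25)·(2)) / 3 = -3/3 = -1
  S[Z,Z] = ((-1)·(-1) + (-4)·(-4) + (3)·(3) + (2)·(2)) / 3 = 30/3 = 10

S is symmetric (S[j,i] = S[i,j]). Assembling:

S = [[2.9167, -0.4167, 5.3333],
 [-0.4167, 0.9167, -1],
 [5.3333, -1, 10]]


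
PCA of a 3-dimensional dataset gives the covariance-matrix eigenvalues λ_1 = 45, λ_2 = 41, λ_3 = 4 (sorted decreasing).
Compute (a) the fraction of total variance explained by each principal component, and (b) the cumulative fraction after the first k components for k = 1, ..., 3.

Step 1 — total variance = trace(Sigma) = Σ λ_i = 45 + 41 + 4 = 90.

Step 2 — fraction explained by component i = λ_i / Σ λ:
  PC1: 45/90 = 0.5
  PC2: 41/90 = 0.4556
  PC3: 4/90 = 0.0444

Step 3 — cumulative fraction after k components = (λ_1 + ... + λ_k) / Σ λ:
  k = 1: 45/90 = 0.5
  k = 2: (45 + 41)/90 = 86/90 = 0.9556
  k = 3: (45 + 41 + 4)/90 = 90/90 = 1

Summary (fraction, with percent):

explained: PC1 0.5 (50%), PC2 0.4556 (45.56%), PC3 0.0444 (4.44%);  cumulative: 0.5, 0.9556, 1


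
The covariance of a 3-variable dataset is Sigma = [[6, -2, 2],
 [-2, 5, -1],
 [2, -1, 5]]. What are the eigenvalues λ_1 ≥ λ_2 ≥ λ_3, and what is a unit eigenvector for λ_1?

Step 1 — characteristic polynomial p(λ) = det(λI - Sigma) = λ³ - tr·λ² + c_1·λ - det, where tr = trace, c_1 = sum of the principal 2×2 minors, det = det(Sigma):
  tr = 6 + 5 + 5 = 16,
  c_1 = (6·5 - (-2)²) + (6·5 - (2)²) + (5·5 - (-1)²) = 26 + 26 + 24 = 76,
  det = 6·(5·5 - (-1)²) - (-2)·((-2)·5 - (-1)·(2)) + (2)·((-2)·(-1) - 5·(2)) = 6·(24) - (-2)·(-8) + (2)·(-8) = 112.
  So p(λ) = λ³ - 16λ² + 76λ - 112.
Step 2 — look for an integer root (rational root theorem: any rational root is an integer divisor of 112). Testing λ = 4:
  p(4) = 64 - 256 + 304 - 112 = 0  ✓
  Dividing out (λ - 4): p(λ) = (λ - 4)(λ² - 12λ + 28).
Step 3 — remaining eigenvalues from the quadratic λ² - 12λ + 28 = 0:
  Δ = 12² - 4·28 = 144 - 112 = 32,  λ = (12 ± √32)/2 = (12 ± 5.6569)/2 ≈ 8.8284 or 3.1716.
  Sorted: λ_1 = 8.8284,  λ_2 = 4,  λ_3 = 3.1716  (check: sum = 16 = tr ✓).

Step 4 — unit eigenvector for λ_1 ≈ 8.8284: v spans the null space of (Sigma - λ_1 I), whose rows are
  r_1 = (-2.8284, -2, 2),  r_2 = (-2, -3.8284, -1),  r_3 = (2, -1, -3.8284).
  v is orthogonal to every row, so take v ∝ r_1 × r_2 = ((-2)·(-1) - (2)·(-3.8284), (2)·(-2) - (-2.8284)·(-1), (-2.8284)·(-3.8284) - (-2)·(-2)) ≈ (9.6569, -6.8284, 6.8284).
  Let u = (9.6569, -6.8284, 6.8284).
  ||u|| = √((9.6569)² + (-6.8284)² + (6.8284)²) = √(186.5097) ≈ 13.6569,  v_1 = u/||u|| ≈ (0.7071, -0.5, 0.5) (||v_1|| = 1).

λ_1 = 8.8284,  λ_2 = 4,  λ_3 = 3.1716;  v_1 ≈ (0.7071, -0.5, 0.5)


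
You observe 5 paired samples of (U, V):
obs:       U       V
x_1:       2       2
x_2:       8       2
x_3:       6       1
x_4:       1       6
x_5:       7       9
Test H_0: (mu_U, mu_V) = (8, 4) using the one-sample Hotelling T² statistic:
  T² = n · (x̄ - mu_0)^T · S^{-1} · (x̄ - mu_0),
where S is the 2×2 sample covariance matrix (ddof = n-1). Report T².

Step 1 — sample mean vector:
  mean(U) = (2 + 8 + 6 + 1 + 7) / 5 = 24/5 = 4.8
  mean(V) = (2 + 2 + 1 + 6 + 9) / 5 = 20/5 = 4
  x̄ = (4.8, 4),  deviation x̄ - mu_0 = (4.8, 4) - (8, 4) = (-3.2, 0).

Step 2 — sample covariance matrix, S[i,j] = (1/(n-1)) · Σ_k (x_{k,i} - mean_i) · (x_{k,j} - mean_j), divisor n-1 = 4:
  S[U,U] = ((-2.8)·(-2.8) + (3.2)·(3.2) + (1.2)·(1.2) + (-3.8)·(-3.8) + (2.2)·(2.2)) / 4 = 38.8/4 = 9.7
  S[U,V] = ((-2.8)·(-2) + (3.2)·(-2) + (1.2)·(-3) + (-3.8)·(2) + (2.2)·(5)) / 4 = -1/4 = -0.25
  S[V,V] = ((-2)·(-2) + (-2)·(-2) + (-3)·(-3) + (2)·(2) + (5)·(5)) / 4 = 46/4 = 11.5
  S = [[9.7, -0.25],
 [-0.25, 11.5]].

Step 3 — invert S. det(S) = 9.7·11.5 - (-0.25)² = 111.4875.
  S^{-1} = (1/det) · [[d, -b], [-b, a]] = [[0.1032, 0.0022],
 [0.0022, 0.087]].

Step 4 — quadratic form (x̄ - mu_0)^T · S^{-1} · (x̄ - mu_0):
  S^{-1} · (x̄ - mu_0) = (-0.3301, -0.0072),
  (x̄ - mu_0)^T · [...] = (-3.2)·(-0.3301) + (0)·(-0.0072) = 1.0563.

Step 5 — scale by n: T² = 5 · 1.0563 = 5.2813.

T² ≈ 5.2813


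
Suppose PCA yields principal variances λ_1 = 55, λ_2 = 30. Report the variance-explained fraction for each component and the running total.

Step 1 — total variance = trace(Sigma) = Σ λ_i = 55 + 30 = 85.

Step 2 — fraction explained by component i = λ_i / Σ λ:
  PC1: 55/85 = 0.6471
  PC2: 30/85 = 0.3529

Step 3 — cumulative fraction after k components = (λ_1 + ... + λ_k) / Σ λ:
  k = 1: 55/85 = 0.6471
  k = 2: (55 + 30)/85 = 85/85 = 1

Summary (fraction, with percent):

explained: PC1 0.6471 (64.71%), PC2 0.3529 (35.29%);  cumulative: 0.6471, 1


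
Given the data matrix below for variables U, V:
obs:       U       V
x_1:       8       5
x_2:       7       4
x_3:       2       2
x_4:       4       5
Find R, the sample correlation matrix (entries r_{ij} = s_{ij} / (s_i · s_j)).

Step 1 — column means:
  mean(U) = (8 + 7 + 2 + 4) / 4 = 21/4 = 5.25
  mean(V) = (5 + 4 + 2 + 5) / 4 = 16/4 = 4

Step 2 — sample variances and covariances s[i,j] = (1/(n-1)) · Σ_k (x_{k,i} - mean_i) · (x_{k,j} - mean_j), with n-1 = 3:
  s[U,U] = ((2.75)·(2.75) + (1.75)·(1.75) + (-3.25)·(-3.25) + (-1.25)·(-1.25)) / 3 = 22.75/3 = 7.5833
  s[U,V] = ((2.75)·(1) + (1.75)·(0) + (-3.25)·(-2) + (-1.25)·(1)) / 3 = 8/3 = 2.6667
  s[V,V] = ((1)·(1) + (0)·(0) + (-2)·(-2) + (1)·(1)) / 3 = 6/3 = 2
  Sample standard deviations s_i = √(s[i,i]):
  s(U) = √(7.5833) = 2.7538
  s(V) = √(2) = 1.4142

Step 3 — r_{ij} = s_{ij} / (s_i · s_j):
  r[U,U] = 1 (diagonal).
  r[U,V] = 2.6667 / (2.7538 · 1.4142) = 2.6667 / 3.8944 = 0.6847
  r[V,V] = 1 (diagonal).

R is symmetric with unit diagonal. Assembling:

R = [[1, 0.6847],
 [0.6847, 1]]


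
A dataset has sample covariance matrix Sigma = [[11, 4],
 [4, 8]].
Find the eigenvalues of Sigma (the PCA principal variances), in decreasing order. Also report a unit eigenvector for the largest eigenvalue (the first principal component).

Step 1 — characteristic polynomial of 2×2 Sigma:
  det(Sigma - λI) = λ² - trace · λ + det = 0.
  trace = 11 + 8 = 19, det = 11·8 - (4)² = 72.
Step 2 — discriminant:
  Δ = trace² - 4·det = 361 - 288 = 73.
Step 3 — eigenvalues:
  λ = (trace ± √Δ)/2 = (19 ± 8.544)/2,
  λ_1 = 13.772,  λ_2 = 5.228.

Step 4 — unit eigenvector for λ_1: solve (Sigma - λ_1 I)v = 0. First row:
  (11 - 13.772)·v_x + (4)·v_y = 0, i.e. (-2.772)·v_x + (4)·v_y = 0,
  so v ∝ (b, λ_1 - a) = (4, 2.772) = u.
  ||u|| = √((4)² + (2.772)²) = √(23.684) ≈ 4.8666,
  v_1 = u/||u|| ≈ (0.8219, 0.5696) (||v_1|| = 1).

λ_1 = 13.772,  λ_2 = 5.228;  v_1 ≈ (0.8219, 0.5696)


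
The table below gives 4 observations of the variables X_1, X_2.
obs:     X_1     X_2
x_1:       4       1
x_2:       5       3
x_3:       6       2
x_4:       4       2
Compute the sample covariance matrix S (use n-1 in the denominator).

Step 1 — column means:
  mean(X_1) = (4 + 5 + 6 + 4) / 4 = 19/4 = 4.75
  mean(X_2) = (1 + 3 + 2 + 2) / 4 = 8/4 = 2

Step 2 — sample covariance S[i,j] = (1/(n-1)) · Σ_k (x_{k,i} - mean_i) · (x_{k,j} - mean_j), with n-1 = 3.
  S[X_1,X_1] = ((-0.75)·(-0.75) + (0.25)·(0.25) + (1.25)·(1.25) + (-0.75)·(-0.75)) / 3 = 2.75/3 = 0.9167
  S[X_1,X_2] = ((-0.75)·(-1) + (0.25)·(1) + (1.25)·(0) + (-0.75)·(0)) / 3 = 1/3 = 0.3333
  S[X_2,X_2] = ((-1)·(-1) + (1)·(1) + (0)·(0) + (0)·(0)) / 3 = 2/3 = 0.6667

S is symmetric (S[j,i] = S[i,j]). Assembling:

S = [[0.9167, 0.3333],
 [0.3333, 0.6667]]


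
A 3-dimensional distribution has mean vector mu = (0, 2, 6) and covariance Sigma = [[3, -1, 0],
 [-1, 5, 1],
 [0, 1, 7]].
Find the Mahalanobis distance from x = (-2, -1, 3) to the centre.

Step 1 — centre the observation: (x - mu) = (-2, -3, -3).

Step 2 — invert Sigma (cofactor / det for 3×3, or solve directly):
  Sigma^{-1} = [[0.3579, 0.0737, -0.0105],
 [0.0737, 0.2211, -0.0316],
 [-0.0105, -0.0316, 0.1474]].

Step 3 — form the quadratic (x - mu)^T · Sigma^{-1} · (x - mu):
  Sigma^{-1} · (x - mu) = (-0.9053, -0.7158, -0.3263).
  (x - mu)^T · [Sigma^{-1} · (x - mu)] = (-2)·(-0.9053) + (-3)·(-0.7158) + (-3)·(-0.3263) = 4.9368.

Step 4 — take square root: d = √(4.9368) ≈ 2.2219.

d(x, mu) = √(4.9368) ≈ 2.2219


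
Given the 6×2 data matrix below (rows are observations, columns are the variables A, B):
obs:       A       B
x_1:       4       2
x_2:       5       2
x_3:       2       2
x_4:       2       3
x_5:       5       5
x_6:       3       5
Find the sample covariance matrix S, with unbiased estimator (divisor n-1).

Step 1 — column means:
  mean(A) = (4 + 5 + 2 + 2 + 5 + 3) / 6 = 21/6 = 3.5
  mean(B) = (2 + 2 + 2 + 3 + 5 + 5) / 6 = 19/6 = 3.1667

Step 2 — sample covariance S[i,j] = (1/(n-1)) · Σ_k (x_{k,i} - mean_i) · (x_{k,j} - mean_j), with n-1 = 5.
  S[A,A] = ((0.5)·(0.5) + (1.5)·(1.5) + (-1.5)·(-1.5) + (-1.5)·(-1.5) + (1.5)·(1.5) + (-0.5)·(-0.5)) / 5 = 9.5/5 = 1.9
  S[A,B] = ((0.5)·(-1.1667) + (1.5)·(-1.1667) + (-1.5)·(-1.1667) + (-1.5)·(-0.1667) + (1.5)·(1.8333) + (-0.5)·(1.8333)) / 5 = 1.5/5 = 0.3
  S[B,B] = ((-1.1667)·(-1.1667) + (-1.1667)·(-1.1667) + (-1.1667)·(-1.1667) + (-0.1667)·(-0.1667) + (1.8333)·(1.8333) + (1.8333)·(1.8333)) / 5 = 10.8333/5 = 2.1667

S is symmetric (S[j,i] = S[i,j]). Assembling:

S = [[1.9, 0.3],
 [0.3, 2.1667]]
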